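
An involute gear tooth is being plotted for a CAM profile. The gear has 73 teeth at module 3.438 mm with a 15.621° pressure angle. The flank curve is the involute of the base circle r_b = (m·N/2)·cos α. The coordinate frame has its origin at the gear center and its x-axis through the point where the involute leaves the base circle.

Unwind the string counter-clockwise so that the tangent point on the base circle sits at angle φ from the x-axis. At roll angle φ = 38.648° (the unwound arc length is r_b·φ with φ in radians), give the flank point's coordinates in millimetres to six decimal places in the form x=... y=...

x=145.296444 y=11.810147

pitch radius r_p = m·N/2 = 3.438·73/2 = 125.487000
base radius r_b = r_p·cos α = 125.487000·cos 15.621° = 120.852004
roll angle φ = 38.648° = 0.67453485 rad
x = r_b·(cos φ + φ·sin φ) = 120.852004·(0.78099754 + 0.67453485·0.62453410) = 145.296444
y = r_b·(sin φ − φ·cos φ) = 120.852004·(0.62453410 − 0.67453485·0.78099754) = 11.810147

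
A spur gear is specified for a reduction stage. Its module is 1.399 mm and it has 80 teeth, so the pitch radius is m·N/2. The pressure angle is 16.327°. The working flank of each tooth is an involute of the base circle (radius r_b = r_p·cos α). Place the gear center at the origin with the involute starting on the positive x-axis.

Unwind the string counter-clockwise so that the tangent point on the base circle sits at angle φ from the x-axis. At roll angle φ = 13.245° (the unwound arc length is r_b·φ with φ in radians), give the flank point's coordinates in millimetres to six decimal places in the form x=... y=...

x=55.119110 y=0.219961

pitch radius r_p = m·N/2 = 1.399·80/2 = 55.960000
base radius r_b = r_p·cos α = 55.960000·cos 16.327° = 53.703297
roll angle φ = 13.245° = 0.23116886 rad
x = r_b·(cos φ + φ·sin φ) = 53.703297·(0.97339926 + 0.23116886·0.22911545) = 55.119110
y = r_b·(sin φ − φ·cos φ) = 53.703297·(0.22911545 − 0.23116886·0.97339926) = 0.219961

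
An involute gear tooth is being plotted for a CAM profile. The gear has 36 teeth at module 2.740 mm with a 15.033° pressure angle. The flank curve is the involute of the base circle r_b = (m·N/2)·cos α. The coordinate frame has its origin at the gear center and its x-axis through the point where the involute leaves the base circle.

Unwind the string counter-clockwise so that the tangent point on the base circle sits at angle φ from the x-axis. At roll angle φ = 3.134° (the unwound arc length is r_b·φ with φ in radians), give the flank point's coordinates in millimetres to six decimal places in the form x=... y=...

pitch radius r_p = m·N/2 = 2.740·36/2 = 49.320000
base radius r_b = r_p·cos α = 49.320000·cos 15.033° = 47.632102
roll angle φ = 3.134° = 0.05469862 rad
x = r_b·(cos φ + φ·sin φ) = 47.632102·(0.99850440 + 0.05469862·0.05467135) = 47.703305
y = r_b·(sin φ − φ·cos φ) = 47.632102·(0.05467135 − 0.05469862·0.99850440) = 0.002598

x=47.703305 y=0.002598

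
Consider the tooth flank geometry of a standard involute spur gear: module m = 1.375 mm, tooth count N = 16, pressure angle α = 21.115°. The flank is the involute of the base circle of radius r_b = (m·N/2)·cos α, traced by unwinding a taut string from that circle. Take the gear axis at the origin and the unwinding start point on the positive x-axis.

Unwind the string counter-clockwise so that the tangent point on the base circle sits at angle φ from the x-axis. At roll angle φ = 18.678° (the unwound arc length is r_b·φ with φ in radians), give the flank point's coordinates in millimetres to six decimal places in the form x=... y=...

x=10.792299 y=0.117243

pitch radius r_p = m·N/2 = 1.375·16/2 = 11.000000
base radius r_b = r_p·cos α = 11.000000·cos 21.115° = 10.261452
roll angle φ = 18.678° = 0.32599260 rad
x = r_b·(cos φ + φ·sin φ) = 10.261452·(0.94733331 + 0.32599260·0.32024926) = 10.792299
y = r_b·(sin φ − φ·cos φ) = 10.261452·(0.32024926 − 0.32599260·0.94733331) = 0.117243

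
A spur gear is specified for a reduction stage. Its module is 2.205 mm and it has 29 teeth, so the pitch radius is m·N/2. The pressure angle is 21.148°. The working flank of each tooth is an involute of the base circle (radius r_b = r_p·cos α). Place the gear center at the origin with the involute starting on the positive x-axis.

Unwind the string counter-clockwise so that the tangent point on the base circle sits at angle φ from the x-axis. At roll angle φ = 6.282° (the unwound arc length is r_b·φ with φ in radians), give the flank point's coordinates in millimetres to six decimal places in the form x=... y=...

pitch radius r_p = m·N/2 = 2.205·29/2 = 31.972500
base radius r_b = r_p·cos α = 31.972500·cos 21.148° = 29.819204
roll angle φ = 6.282° = 0.10964158 rad
x = r_b·(cos φ + φ·sin φ) = 29.819204·(0.99399538 + 0.10964158·0.10942204) = 29.997898
y = r_b·(sin φ − φ·cos φ) = 29.819204·(0.10942204 − 0.10964158·0.99399538) = 0.013085

x=29.997898 y=0.013085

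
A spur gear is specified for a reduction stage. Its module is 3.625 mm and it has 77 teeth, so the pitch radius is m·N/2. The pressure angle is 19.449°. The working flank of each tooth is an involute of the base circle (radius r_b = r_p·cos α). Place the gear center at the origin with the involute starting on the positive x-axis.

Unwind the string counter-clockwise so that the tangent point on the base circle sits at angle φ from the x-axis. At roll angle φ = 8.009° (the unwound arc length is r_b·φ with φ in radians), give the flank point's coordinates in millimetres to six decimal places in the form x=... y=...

x=132.878227 y=0.119577

pitch radius r_p = m·N/2 = 3.625·77/2 = 139.562500
base radius r_b = r_p·cos α = 139.562500·cos 19.449° = 131.598819
roll angle φ = 8.009° = 0.13978342 rad
x = r_b·(cos φ + φ·sin φ) = 131.598819·(0.99024620 + 0.13978342·0.13932865) = 132.878227
y = r_b·(sin φ − φ·cos φ) = 131.598819·(0.13932865 − 0.13978342·0.99024620) = 0.119577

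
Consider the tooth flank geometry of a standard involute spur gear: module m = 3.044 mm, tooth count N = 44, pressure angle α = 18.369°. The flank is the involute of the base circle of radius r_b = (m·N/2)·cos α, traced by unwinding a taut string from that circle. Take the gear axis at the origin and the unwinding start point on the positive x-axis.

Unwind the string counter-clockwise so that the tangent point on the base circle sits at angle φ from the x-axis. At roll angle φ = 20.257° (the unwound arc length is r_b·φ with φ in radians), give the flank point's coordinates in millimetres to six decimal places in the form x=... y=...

pitch radius r_p = m·N/2 = 3.044·44/2 = 66.968000
base radius r_b = r_p·cos α = 66.968000·cos 18.369° = 63.555756
roll angle φ = 20.257° = 0.35355135 rad
x = r_b·(cos φ + φ·sin φ) = 63.555756·(0.93814904 + 0.35355135·0.34623168) = 67.404675
y = r_b·(sin φ − φ·cos φ) = 63.555756·(0.34623168 − 0.35355135·0.93814904) = 0.924598

x=67.404675 y=0.924598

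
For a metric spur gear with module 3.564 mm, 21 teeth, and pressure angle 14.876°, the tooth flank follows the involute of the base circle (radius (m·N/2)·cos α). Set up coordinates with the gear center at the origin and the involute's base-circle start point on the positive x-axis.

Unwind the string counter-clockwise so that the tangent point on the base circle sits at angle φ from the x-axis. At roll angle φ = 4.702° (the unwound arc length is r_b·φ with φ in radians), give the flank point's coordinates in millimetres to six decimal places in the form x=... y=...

pitch radius r_p = m·N/2 = 3.564·21/2 = 37.422000
base radius r_b = r_p·cos α = 37.422000·cos 14.876° = 36.167753
roll angle φ = 4.702° = 0.08206538 rad
x = r_b·(cos φ + φ·sin φ) = 36.167753·(0.99663453 + 0.08206538·0.08197330) = 36.289338
y = r_b·(sin φ − φ·cos φ) = 36.167753·(0.08197330 − 0.08206538·0.99663453) = 0.006659

x=36.289338 y=0.006659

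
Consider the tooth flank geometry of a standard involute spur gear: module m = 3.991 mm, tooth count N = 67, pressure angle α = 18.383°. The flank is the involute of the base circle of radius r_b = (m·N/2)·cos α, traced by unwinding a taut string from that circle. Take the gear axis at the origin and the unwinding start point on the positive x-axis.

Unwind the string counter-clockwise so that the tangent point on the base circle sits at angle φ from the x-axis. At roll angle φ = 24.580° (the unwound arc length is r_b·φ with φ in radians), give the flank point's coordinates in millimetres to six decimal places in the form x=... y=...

pitch radius r_p = m·N/2 = 3.991·67/2 = 133.698500
base radius r_b = r_p·cos α = 133.698500·cos 18.383° = 126.875815
roll angle φ = 24.580° = 0.42900193 rad
x = r_b·(cos φ + φ·sin φ) = 126.875815·(0.90938136 + 0.42900193·0.41596338) = 138.019376
y = r_b·(sin φ − φ·cos φ) = 126.875815·(0.41596338 − 0.42900193·0.90938136) = 3.278093

x=138.019376 y=3.278093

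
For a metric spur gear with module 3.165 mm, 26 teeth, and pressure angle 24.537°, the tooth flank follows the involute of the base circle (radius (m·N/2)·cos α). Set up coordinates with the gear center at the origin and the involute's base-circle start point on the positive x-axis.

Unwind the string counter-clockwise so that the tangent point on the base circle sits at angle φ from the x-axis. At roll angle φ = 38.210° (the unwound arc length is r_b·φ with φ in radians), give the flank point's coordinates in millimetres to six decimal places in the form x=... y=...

pitch radius r_p = m·N/2 = 3.165·26/2 = 41.145000
base radius r_b = r_p·cos α = 41.145000·cos 24.537° = 37.429330
roll angle φ = 38.210° = 0.66689031 rad
x = r_b·(cos φ + φ·sin φ) = 37.429330·(0.78574895 + 0.66689031·0.61854554) = 44.849731
y = r_b·(sin φ − φ·cos φ) = 37.429330·(0.61854554 − 0.66689031·0.78574895) = 3.538464

x=44.849731 y=3.538464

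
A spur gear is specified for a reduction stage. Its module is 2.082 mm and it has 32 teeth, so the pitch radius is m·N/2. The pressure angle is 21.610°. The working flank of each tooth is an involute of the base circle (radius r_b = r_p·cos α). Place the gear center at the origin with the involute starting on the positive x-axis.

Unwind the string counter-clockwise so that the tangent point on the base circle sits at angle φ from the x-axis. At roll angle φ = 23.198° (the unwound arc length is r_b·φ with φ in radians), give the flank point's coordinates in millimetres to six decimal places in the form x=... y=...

pitch radius r_p = m·N/2 = 2.082·32/2 = 33.312000
base radius r_b = r_p·cos α = 33.312000·cos 21.610° = 30.970574
roll angle φ = 23.198° = 0.40488148 rad
x = r_b·(cos φ + φ·sin φ) = 30.970574·(0.91914909 + 0.40488148·0.39390983) = 33.405972
y = r_b·(sin φ − φ·cos φ) = 30.970574·(0.39390983 − 0.40488148·0.91914909) = 0.674024

x=33.405972 y=0.674024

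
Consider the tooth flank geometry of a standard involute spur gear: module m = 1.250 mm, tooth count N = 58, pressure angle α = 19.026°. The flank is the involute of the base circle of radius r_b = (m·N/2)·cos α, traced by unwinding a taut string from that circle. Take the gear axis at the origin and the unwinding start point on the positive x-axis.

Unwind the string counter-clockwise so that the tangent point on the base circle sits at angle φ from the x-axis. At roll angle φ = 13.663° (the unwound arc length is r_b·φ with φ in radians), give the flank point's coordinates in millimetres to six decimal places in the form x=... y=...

pitch radius r_p = m·N/2 = 1.250·58/2 = 36.250000
base radius r_b = r_p·cos α = 36.250000·cos 19.026° = 34.269689
roll angle φ = 13.663° = 0.23846434 rad
x = r_b·(cos φ + φ·sin φ) = 34.269689·(0.97170186 + 0.23846434·0.23621070) = 35.230258
y = r_b·(sin φ − φ·cos φ) = 34.269689·(0.23621070 − 0.23846434·0.97170186) = 0.154024

x=35.230258 y=0.154024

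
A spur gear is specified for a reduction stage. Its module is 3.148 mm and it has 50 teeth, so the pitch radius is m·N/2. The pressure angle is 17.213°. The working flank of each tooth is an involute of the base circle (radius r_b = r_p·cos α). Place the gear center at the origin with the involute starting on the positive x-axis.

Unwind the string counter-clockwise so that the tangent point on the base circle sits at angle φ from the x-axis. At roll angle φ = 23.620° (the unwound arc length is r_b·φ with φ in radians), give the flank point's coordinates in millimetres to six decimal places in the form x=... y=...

pitch radius r_p = m·N/2 = 3.148·50/2 = 78.700000
base radius r_b = r_p·cos α = 78.700000·cos 17.213° = 75.175125
roll angle φ = 23.620° = 0.41224677 rad
x = r_b·(cos φ + φ·sin φ) = 75.175125·(0.91622293 + 0.41224677·0.40066888) = 81.294183
y = r_b·(sin φ − φ·cos φ) = 75.175125·(0.40066888 − 0.41224677·0.91622293) = 1.725941

x=81.294183 y=1.725941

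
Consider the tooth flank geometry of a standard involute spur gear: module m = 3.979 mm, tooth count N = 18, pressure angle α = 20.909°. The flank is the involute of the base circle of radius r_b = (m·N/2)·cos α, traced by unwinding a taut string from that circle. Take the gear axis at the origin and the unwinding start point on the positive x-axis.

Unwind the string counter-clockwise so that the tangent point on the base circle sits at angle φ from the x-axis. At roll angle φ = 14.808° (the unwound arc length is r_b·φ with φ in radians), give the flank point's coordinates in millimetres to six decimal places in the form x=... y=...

pitch radius r_p = m·N/2 = 3.979·18/2 = 35.811000
base radius r_b = r_p·cos α = 35.811000·cos 20.909° = 33.452789
roll angle φ = 14.808° = 0.25844836 rad
x = r_b·(cos φ + φ·sin φ) = 33.452789·(0.96678771 + 0.25844836·0.25558075) = 34.551450
y = r_b·(sin φ − φ·cos φ) = 33.452789·(0.25558075 − 0.25844836·0.96678771) = 0.191218

x=34.551450 y=0.191218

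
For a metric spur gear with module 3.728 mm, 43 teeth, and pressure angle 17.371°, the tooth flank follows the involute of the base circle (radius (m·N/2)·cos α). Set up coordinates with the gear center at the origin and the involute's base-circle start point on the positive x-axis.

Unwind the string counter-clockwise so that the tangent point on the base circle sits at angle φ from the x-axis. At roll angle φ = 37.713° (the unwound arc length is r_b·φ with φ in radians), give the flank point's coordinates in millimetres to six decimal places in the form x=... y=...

x=91.315259 y=6.961316

pitch radius r_p = m·N/2 = 3.728·43/2 = 80.152000
base radius r_b = r_p·cos α = 80.152000·cos 17.371° = 76.496393
roll angle φ = 37.713° = 0.65821602 rad
x = r_b·(cos φ + φ·sin φ) = 76.496393·(0.79108476 + 0.65821602·0.61170655) = 91.315259
y = r_b·(sin φ − φ·cos φ) = 76.496393·(0.61170655 − 0.65821602·0.79108476) = 6.961316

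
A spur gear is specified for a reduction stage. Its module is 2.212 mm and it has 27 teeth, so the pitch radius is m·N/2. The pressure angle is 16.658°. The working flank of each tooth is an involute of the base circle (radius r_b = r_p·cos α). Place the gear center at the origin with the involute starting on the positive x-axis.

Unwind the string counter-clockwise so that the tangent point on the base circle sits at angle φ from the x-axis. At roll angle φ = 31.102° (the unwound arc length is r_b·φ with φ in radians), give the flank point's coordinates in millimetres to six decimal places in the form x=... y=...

x=32.518346 y=1.480893

pitch radius r_p = m·N/2 = 2.212·27/2 = 29.862000
base radius r_b = r_p·cos α = 29.862000·cos 16.658° = 28.608778
roll angle φ = 31.102° = 0.54283230 rad
x = r_b·(cos φ + φ·sin φ) = 28.608778·(0.85624905 + 0.54283230·0.51656322) = 32.518346
y = r_b·(sin φ − φ·cos φ) = 28.608778·(0.51656322 − 0.54283230·0.85624905) = 1.480893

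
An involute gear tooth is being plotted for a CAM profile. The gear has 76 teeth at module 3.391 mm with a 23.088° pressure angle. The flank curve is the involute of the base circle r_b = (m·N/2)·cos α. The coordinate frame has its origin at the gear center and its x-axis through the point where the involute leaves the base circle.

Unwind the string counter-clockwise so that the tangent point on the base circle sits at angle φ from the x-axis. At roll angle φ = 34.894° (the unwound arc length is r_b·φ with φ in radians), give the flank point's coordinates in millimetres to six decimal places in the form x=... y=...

pitch radius r_p = m·N/2 = 3.391·76/2 = 128.858000
base radius r_b = r_p·cos α = 128.858000·cos 23.088° = 118.536944
roll angle φ = 34.894° = 0.60901519 rad
x = r_b·(cos φ + φ·sin φ) = 118.536944·(0.82021179 + 0.60901519·0.57205998) = 138.522866
y = r_b·(sin φ − φ·cos φ) = 118.536944·(0.57205998 − 0.60901519·0.82021179) = 8.598498

x=138.522866 y=8.598498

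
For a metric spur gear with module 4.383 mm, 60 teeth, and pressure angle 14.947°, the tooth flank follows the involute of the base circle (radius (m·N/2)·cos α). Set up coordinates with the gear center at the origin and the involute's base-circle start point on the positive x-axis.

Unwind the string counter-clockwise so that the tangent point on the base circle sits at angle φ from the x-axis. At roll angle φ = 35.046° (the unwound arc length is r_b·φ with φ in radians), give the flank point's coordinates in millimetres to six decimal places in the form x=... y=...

x=148.629326 y=9.333268

pitch radius r_p = m·N/2 = 4.383·60/2 = 131.490000
base radius r_b = r_p·cos α = 131.490000·cos 14.947° = 127.041013
roll angle φ = 35.046° = 0.61166809 rad
x = r_b·(cos φ + φ·sin φ) = 127.041013·(0.81869128 + 0.61166809·0.57423391) = 148.629326
y = r_b·(sin φ − φ·cos φ) = 127.041013·(0.57423391 − 0.61166809·0.81869128) = 9.333268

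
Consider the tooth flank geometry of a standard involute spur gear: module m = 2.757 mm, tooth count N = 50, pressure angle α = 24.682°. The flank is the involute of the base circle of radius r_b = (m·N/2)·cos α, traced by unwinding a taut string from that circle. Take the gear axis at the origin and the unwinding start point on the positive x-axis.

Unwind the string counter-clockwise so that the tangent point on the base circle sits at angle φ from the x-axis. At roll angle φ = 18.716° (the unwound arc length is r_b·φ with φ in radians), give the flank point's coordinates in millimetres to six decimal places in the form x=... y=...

x=65.880693 y=0.719908

pitch radius r_p = m·N/2 = 2.757·50/2 = 68.925000
base radius r_b = r_p·cos α = 68.925000·cos 24.682° = 62.627971
roll angle φ = 18.716° = 0.32665582 rad
x = r_b·(cos φ + φ·sin φ) = 62.627971·(0.94712071 + 0.32665582·0.32087749) = 65.880693
y = r_b·(sin φ − φ·cos φ) = 62.627971·(0.32087749 − 0.32665582·0.94712071) = 0.719908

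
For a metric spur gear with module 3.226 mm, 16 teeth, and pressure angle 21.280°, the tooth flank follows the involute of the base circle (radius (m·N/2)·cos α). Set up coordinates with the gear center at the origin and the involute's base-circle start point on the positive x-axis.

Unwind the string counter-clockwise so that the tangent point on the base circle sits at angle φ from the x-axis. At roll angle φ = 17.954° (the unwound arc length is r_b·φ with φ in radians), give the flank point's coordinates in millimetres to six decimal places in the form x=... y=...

x=25.200214 y=0.244236

pitch radius r_p = m·N/2 = 3.226·16/2 = 25.808000
base radius r_b = r_p·cos α = 25.808000·cos 21.280° = 24.048358
roll angle φ = 17.954° = 0.31335641 rad
x = r_b·(cos φ + φ·sin φ) = 24.048358·(0.95130430 + 0.31335641·0.30825334) = 25.200214
y = r_b·(sin φ − φ·cos φ) = 24.048358·(0.30825334 − 0.31335641·0.95130430) = 0.244236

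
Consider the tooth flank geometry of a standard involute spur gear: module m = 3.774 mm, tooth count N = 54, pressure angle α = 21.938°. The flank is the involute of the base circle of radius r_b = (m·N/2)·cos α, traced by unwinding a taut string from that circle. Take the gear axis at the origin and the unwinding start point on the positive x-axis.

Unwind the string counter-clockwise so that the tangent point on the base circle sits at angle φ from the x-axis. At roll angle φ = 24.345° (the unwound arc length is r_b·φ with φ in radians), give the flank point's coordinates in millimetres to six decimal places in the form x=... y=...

pitch radius r_p = m·N/2 = 3.774·54/2 = 101.898000
base radius r_b = r_p·cos α = 101.898000·cos 21.938° = 94.519431
roll angle φ = 24.345° = 0.42490041 rad
x = r_b·(cos φ + φ·sin φ) = 94.519431·(0.91107979 + 0.42490041·0.41223005) = 102.670456
y = r_b·(sin φ − φ·cos φ) = 94.519431·(0.41223005 − 0.42490041·0.91107979) = 2.373560

x=102.670456 y=2.373560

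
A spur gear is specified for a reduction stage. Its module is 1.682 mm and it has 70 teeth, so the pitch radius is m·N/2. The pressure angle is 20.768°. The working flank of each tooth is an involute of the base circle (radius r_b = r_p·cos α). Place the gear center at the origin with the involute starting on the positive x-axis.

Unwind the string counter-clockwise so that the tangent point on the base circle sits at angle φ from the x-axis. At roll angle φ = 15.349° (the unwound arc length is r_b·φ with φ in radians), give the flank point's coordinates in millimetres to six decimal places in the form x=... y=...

pitch radius r_p = m·N/2 = 1.682·70/2 = 58.870000
base radius r_b = r_p·cos α = 58.870000·cos 20.768° = 55.044855
roll angle φ = 15.349° = 0.26789059 rad
x = r_b·(cos φ + φ·sin φ) = 55.044855·(0.96433140 + 0.26789059·0.26469785) = 56.984716
y = r_b·(sin φ − φ·cos φ) = 55.044855·(0.26469785 − 0.26789059·0.96433140) = 0.350226

x=56.984716 y=0.350226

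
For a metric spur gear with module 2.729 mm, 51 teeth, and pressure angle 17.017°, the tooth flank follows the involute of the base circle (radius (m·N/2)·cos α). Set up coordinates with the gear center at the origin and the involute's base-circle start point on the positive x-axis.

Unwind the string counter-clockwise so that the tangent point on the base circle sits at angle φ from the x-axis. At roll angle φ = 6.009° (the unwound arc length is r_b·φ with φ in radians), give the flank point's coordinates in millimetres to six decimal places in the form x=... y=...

pitch radius r_p = m·N/2 = 2.729·51/2 = 69.589500
base radius r_b = r_p·cos α = 69.589500·cos 17.017° = 66.542730
roll angle φ = 6.009° = 0.10487683 rad
x = r_b·(cos φ + φ·sin φ) = 66.542730·(0.99450546 + 0.10487683·0.10468468) = 66.907681
y = r_b·(sin φ − φ·cos φ) = 66.542730·(0.10468468 − 0.10487683·0.99450546) = 0.025559

x=66.907681 y=0.025559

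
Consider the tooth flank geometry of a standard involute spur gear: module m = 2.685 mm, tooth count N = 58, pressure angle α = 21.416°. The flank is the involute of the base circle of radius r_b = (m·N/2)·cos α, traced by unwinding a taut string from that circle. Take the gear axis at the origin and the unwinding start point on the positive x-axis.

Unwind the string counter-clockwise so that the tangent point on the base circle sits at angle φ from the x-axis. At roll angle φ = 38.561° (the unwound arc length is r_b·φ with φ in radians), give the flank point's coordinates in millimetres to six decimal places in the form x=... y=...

x=87.092886 y=7.037619

pitch radius r_p = m·N/2 = 2.685·58/2 = 77.865000
base radius r_b = r_p·cos α = 77.865000·cos 21.416° = 72.488724
roll angle φ = 38.561° = 0.67301641 rad
x = r_b·(cos φ + φ·sin φ) = 72.488724·(0.78194495 + 0.67301641·0.62334749) = 87.092886
y = r_b·(sin φ − φ·cos φ) = 72.488724·(0.62334749 − 0.67301641·0.78194495) = 7.037619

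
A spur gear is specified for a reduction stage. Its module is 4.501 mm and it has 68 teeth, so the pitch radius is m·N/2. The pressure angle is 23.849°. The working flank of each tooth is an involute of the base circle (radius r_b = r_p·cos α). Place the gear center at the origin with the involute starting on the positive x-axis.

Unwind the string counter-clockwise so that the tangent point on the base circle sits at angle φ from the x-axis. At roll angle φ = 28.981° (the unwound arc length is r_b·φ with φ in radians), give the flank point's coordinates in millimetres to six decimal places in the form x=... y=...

x=156.743125 y=5.884703

pitch radius r_p = m·N/2 = 4.501·68/2 = 153.034000
base radius r_b = r_p·cos α = 153.034000·cos 23.849° = 139.967072
roll angle φ = 28.981° = 0.50581387 rad
x = r_b·(cos φ + φ·sin φ) = 139.967072·(0.87478043 + 0.50581387·0.48451956) = 156.743125
y = r_b·(sin φ − φ·cos φ) = 139.967072·(0.48451956 − 0.50581387·0.87478043) = 5.884703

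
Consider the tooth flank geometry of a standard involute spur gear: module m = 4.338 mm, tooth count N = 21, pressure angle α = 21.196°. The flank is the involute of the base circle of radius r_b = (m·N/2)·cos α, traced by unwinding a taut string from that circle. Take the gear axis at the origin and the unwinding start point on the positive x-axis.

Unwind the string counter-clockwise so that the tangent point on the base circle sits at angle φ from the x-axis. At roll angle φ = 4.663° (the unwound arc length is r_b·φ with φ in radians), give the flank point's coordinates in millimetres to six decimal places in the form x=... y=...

x=42.607975 y=0.007626

pitch radius r_p = m·N/2 = 4.338·21/2 = 45.549000
base radius r_b = r_p·cos α = 45.549000·cos 21.196° = 42.467567
roll angle φ = 4.663° = 0.08138470 rad
x = r_b·(cos φ + φ·sin φ) = 42.467567·(0.99669009 + 0.08138470·0.08129489) = 42.607975
y = r_b·(sin φ − φ·cos φ) = 42.467567·(0.08129489 − 0.08138470·0.99669009) = 0.007626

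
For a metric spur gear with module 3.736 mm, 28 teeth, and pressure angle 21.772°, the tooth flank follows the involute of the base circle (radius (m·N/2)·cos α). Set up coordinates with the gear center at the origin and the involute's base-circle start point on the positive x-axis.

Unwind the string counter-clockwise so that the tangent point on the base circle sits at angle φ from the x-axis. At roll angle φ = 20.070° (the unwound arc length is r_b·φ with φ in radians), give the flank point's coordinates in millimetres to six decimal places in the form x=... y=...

pitch radius r_p = m·N/2 = 3.736·28/2 = 52.304000
base radius r_b = r_p·cos α = 52.304000·cos 21.772° = 48.573009
roll angle φ = 20.070° = 0.35028758 rad
x = r_b·(cos φ + φ·sin φ) = 48.573009·(0.93927406 + 0.35028758·0.34316794) = 51.462206
y = r_b·(sin φ − φ·cos φ) = 48.573009·(0.34316794 − 0.35028758·0.93927406) = 0.687400

x=51.462206 y=0.687400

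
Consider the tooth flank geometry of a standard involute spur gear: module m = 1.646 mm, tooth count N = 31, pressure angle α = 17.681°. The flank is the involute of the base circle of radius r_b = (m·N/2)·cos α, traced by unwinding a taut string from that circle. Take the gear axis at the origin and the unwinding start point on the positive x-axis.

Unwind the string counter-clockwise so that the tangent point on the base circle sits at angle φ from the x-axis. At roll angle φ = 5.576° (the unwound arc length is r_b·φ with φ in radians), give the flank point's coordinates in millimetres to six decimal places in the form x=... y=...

pitch radius r_p = m·N/2 = 1.646·31/2 = 25.513000
base radius r_b = r_p·cos α = 25.513000·cos 17.681° = 24.307823
roll angle φ = 5.576° = 0.09731956 rad
x = r_b·(cos φ + φ·sin φ) = 24.307823·(0.99526819 + 0.09731956·0.09716601) = 24.422662
y = r_b·(sin φ − φ·cos φ) = 24.307823·(0.09716601 − 0.09731956·0.99526819) = 0.007461

x=24.422662 y=0.007461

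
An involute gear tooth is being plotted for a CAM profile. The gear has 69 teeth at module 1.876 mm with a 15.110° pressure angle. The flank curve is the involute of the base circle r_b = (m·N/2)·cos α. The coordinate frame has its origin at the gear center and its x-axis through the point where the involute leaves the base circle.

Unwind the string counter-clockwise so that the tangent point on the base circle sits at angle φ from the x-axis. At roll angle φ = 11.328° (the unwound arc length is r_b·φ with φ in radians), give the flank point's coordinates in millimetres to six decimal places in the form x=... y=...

pitch radius r_p = m·N/2 = 1.876·69/2 = 64.722000
base radius r_b = r_p·cos α = 64.722000·cos 15.110° = 62.484376
roll angle φ = 11.328° = 0.19771090 rad
x = r_b·(cos φ + φ·sin φ) = 62.484376·(0.98051878 + 0.19771090·0.19642534) = 63.693712
y = r_b·(sin φ − φ·cos φ) = 62.484376·(0.19642534 − 0.19771090·0.98051878) = 0.160341

x=63.693712 y=0.160341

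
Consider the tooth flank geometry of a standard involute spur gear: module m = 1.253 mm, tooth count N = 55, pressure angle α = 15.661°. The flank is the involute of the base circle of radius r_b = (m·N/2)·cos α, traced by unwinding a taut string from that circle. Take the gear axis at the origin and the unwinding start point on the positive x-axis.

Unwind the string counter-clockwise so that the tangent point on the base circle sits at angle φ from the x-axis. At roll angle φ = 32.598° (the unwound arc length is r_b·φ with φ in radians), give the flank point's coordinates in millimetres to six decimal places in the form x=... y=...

pitch radius r_p = m·N/2 = 1.253·55/2 = 34.457500
base radius r_b = r_p·cos α = 34.457500·cos 15.661° = 33.178290
roll angle φ = 32.598° = 0.56894243 rad
x = r_b·(cos φ + φ·sin φ) = 33.178290·(0.84247120 + 0.56894243·0.53874138) = 38.121325
y = r_b·(sin φ − φ·cos φ) = 33.178290·(0.53874138 − 0.56894243·0.84247120) = 1.971579

x=38.121325 y=1.971579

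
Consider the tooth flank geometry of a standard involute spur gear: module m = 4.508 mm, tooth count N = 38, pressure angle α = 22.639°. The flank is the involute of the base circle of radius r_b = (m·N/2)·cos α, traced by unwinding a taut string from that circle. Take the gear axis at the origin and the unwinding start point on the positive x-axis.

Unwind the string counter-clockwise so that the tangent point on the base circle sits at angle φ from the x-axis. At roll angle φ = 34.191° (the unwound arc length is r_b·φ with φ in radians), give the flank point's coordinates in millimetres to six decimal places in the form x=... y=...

pitch radius r_p = m·N/2 = 4.508·38/2 = 85.652000
base radius r_b = r_p·cos α = 85.652000·cos 22.639° = 79.052378
roll angle φ = 34.191° = 0.59674552 rad
x = r_b·(cos φ + φ·sin φ) = 79.052378·(0.82716886 + 0.59674552·0.56195345) = 91.899343
y = r_b·(sin φ − φ·cos φ) = 79.052378·(0.56195345 − 0.59674552·0.82716886) = 5.402767

x=91.899343 y=5.402767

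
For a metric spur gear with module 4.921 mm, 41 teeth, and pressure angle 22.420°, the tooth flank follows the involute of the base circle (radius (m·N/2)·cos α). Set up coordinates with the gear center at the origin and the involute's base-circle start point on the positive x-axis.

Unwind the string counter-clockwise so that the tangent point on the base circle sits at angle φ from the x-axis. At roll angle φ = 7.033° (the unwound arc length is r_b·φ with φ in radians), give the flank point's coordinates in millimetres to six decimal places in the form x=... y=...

pitch radius r_p = m·N/2 = 4.921·41/2 = 100.880500
base radius r_b = r_p·cos α = 100.880500·cos 22.420° = 93.255241
roll angle φ = 7.033° = 0.12274901 rad
x = r_b·(cos φ + φ·sin φ) = 93.255241·(0.99247580 + 0.12274901·0.12244099) = 93.955151
y = r_b·(sin φ − φ·cos φ) = 93.255241·(0.12244099 − 0.12274901·0.99247580) = 0.057405

x=93.955151 y=0.057405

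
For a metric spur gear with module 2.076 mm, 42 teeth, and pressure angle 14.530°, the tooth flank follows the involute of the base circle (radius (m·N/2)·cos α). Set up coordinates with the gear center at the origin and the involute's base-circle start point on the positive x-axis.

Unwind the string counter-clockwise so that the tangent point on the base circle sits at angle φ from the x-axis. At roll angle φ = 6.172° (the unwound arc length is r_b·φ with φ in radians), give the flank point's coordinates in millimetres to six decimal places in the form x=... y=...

x=42.445787 y=0.017564

pitch radius r_p = m·N/2 = 2.076·42/2 = 43.596000
base radius r_b = r_p·cos α = 43.596000·cos 14.530° = 42.201643
roll angle φ = 6.172° = 0.10772172 rad
x = r_b·(cos φ + φ·sin φ) = 42.201643·(0.99420362 + 0.10772172·0.10751351) = 42.445787
y = r_b·(sin φ − φ·cos φ) = 42.201643·(0.10751351 − 0.10772172·0.99420362) = 0.017564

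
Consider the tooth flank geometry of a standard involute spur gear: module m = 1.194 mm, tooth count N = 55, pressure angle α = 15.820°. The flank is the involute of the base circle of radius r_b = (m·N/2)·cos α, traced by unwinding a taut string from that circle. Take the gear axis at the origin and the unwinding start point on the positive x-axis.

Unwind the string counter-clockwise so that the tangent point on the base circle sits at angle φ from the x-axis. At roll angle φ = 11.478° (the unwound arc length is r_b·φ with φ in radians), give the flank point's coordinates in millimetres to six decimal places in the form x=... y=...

x=32.218865 y=0.084321

pitch radius r_p = m·N/2 = 1.194·55/2 = 32.835000
base radius r_b = r_p·cos α = 32.835000·cos 15.820° = 31.591305
roll angle φ = 11.478° = 0.20032889 rad
x = r_b·(cos φ + φ·sin φ) = 31.591305·(0.98000118 + 0.20032889·0.19899166) = 32.218865
y = r_b·(sin φ − φ·cos φ) = 31.591305·(0.19899166 − 0.20032889·0.98000118) = 0.084321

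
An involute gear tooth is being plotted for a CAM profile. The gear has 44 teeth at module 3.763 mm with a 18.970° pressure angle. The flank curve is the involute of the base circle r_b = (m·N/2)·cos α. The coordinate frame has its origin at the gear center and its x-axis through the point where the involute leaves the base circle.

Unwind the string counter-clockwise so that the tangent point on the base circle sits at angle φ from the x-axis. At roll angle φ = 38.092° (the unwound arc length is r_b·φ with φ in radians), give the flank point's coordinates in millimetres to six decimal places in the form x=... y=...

x=93.726405 y=7.334977

pitch radius r_p = m·N/2 = 3.763·44/2 = 82.786000
base radius r_b = r_p·cos α = 82.786000·cos 18.970° = 78.289802
roll angle φ = 38.092° = 0.66483082 rad
x = r_b·(cos φ + φ·sin φ) = 78.289802·(0.78702117 + 0.66483082·0.61692599) = 93.726405
y = r_b·(sin φ − φ·cos φ) = 78.289802·(0.61692599 − 0.66483082·0.78702117) = 7.334977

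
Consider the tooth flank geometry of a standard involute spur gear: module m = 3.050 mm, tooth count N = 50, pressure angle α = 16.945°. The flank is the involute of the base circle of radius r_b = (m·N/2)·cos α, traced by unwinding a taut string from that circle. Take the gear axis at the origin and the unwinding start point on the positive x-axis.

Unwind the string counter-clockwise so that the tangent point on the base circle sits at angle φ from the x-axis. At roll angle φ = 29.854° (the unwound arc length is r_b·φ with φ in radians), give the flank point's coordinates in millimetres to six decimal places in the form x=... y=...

x=82.178958 y=3.346917

pitch radius r_p = m·N/2 = 3.050·50/2 = 76.250000
base radius r_b = r_p·cos α = 76.250000·cos 16.945° = 72.939604
roll angle φ = 29.854° = 0.52105059 rad
x = r_b·(cos φ + φ·sin φ) = 72.939604·(0.86729668 + 0.52105059·0.49779159) = 82.178958
y = r_b·(sin φ − φ·cos φ) = 72.939604·(0.49779159 − 0.52105059·0.86729668) = 3.346917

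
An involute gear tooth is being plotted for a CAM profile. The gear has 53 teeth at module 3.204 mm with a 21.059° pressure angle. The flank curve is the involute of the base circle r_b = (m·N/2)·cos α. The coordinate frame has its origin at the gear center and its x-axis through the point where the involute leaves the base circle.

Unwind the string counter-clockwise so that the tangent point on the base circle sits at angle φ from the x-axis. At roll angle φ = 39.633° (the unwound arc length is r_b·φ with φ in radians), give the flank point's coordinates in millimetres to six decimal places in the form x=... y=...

x=95.983614 y=8.330584

pitch radius r_p = m·N/2 = 3.204·53/2 = 84.906000
base radius r_b = r_p·cos α = 84.906000·cos 21.059° = 79.235205
roll angle φ = 39.633° = 0.69172634 rad
x = r_b·(cos φ + φ·sin φ) = 79.235205·(0.77014599 + 0.69172634·0.63786767) = 95.983614
y = r_b·(sin φ − φ·cos φ) = 79.235205·(0.63786767 − 0.69172634·0.77014599) = 8.330584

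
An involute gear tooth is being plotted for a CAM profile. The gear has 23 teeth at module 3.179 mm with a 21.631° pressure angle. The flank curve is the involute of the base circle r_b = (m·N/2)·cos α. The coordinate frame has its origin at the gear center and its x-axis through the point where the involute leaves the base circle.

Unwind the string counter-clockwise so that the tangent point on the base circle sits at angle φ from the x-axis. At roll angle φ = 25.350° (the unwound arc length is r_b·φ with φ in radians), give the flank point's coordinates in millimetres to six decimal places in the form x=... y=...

x=37.149174 y=0.962040

pitch radius r_p = m·N/2 = 3.179·23/2 = 36.558500
base radius r_b = r_p·cos α = 36.558500·cos 21.631° = 33.983947
roll angle φ = 25.350° = 0.44244097 rad
x = r_b·(cos φ + φ·sin φ) = 33.983947·(0.90370927 + 0.44244097·0.42814666) = 37.149174
y = r_b·(sin φ − φ·cos φ) = 33.983947·(0.42814666 − 0.44244097·0.90370927) = 0.962040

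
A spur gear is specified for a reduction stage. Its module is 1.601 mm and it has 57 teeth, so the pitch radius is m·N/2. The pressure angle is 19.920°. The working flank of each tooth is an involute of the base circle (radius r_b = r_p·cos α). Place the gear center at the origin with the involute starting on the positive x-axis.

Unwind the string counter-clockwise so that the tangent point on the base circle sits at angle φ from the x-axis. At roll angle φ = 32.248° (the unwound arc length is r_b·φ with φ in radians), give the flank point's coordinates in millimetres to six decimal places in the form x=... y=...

pitch radius r_p = m·N/2 = 1.601·57/2 = 45.628500
base radius r_b = r_p·cos α = 45.628500·cos 19.920° = 42.898513
roll angle φ = 32.248° = 0.56283378 rad
x = r_b·(cos φ + φ·sin φ) = 42.898513·(0.84574645 + 0.56283378·0.53358499) = 49.164532
y = r_b·(sin φ − φ·cos φ) = 42.898513·(0.53358499 − 0.56283378·0.84574645) = 2.469681

x=49.164532 y=2.469681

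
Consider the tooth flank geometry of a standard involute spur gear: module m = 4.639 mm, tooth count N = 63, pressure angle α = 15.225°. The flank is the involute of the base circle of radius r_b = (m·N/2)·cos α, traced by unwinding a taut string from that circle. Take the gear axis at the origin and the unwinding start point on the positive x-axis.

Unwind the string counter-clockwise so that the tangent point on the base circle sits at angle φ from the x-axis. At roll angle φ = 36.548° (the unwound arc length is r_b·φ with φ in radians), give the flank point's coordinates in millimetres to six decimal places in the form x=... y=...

pitch radius r_p = m·N/2 = 4.639·63/2 = 146.128500
base radius r_b = r_p·cos α = 146.128500·cos 15.225° = 140.999682
roll angle φ = 36.548° = 0.63788294 rad
x = r_b·(cos φ + φ·sin φ) = 140.999682·(0.80335826 + 0.63788294·0.59549602) = 166.832940
y = r_b·(sin φ − φ·cos φ) = 140.999682·(0.59549602 − 0.63788294·0.80335826) = 11.709670

x=166.832940 y=11.709670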